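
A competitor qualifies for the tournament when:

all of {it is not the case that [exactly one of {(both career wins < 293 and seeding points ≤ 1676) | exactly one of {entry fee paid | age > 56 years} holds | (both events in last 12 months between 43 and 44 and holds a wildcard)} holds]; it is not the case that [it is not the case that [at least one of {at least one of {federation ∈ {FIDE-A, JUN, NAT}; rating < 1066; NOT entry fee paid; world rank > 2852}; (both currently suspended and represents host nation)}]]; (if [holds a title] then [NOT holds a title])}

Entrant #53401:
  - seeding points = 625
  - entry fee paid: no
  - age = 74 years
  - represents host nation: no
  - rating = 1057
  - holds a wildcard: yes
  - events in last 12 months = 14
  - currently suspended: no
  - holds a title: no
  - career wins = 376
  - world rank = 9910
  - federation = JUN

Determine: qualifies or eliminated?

Eliminated

Atomic conditions:
  career wins < 293: 376 < 293 is false
  seeding points ≤ 1676: 625 ≤ 1676 is true
  entry fee paid: no → false
  age > 56 years: 74 > 56 is true
  events in last 12 months between 43 and 44: 14 in [43, 44] is false
  holds a wildcard: yes → true
  federation ∈ {FIDE-A, JUN, NAT}: JUN is in the set → true
  rating < 1066: 1057 < 1066 is true
  NOT entry fee paid: no → true
  world rank > 2852: 9910 > 2852 is true
  currently suspended: no → false
  represents host nation: no → false
  holds a title: no → false
  NOT holds a title: no → true
Combine:
[1.1.1] false AND true = false
[1.1.2] exactly-one(false, true) = true
[1.1.3] false AND true = false
[1.1] exactly-one(false, true, false) = true
[1] NOT true = false
[2.1.1.1] true OR true OR true OR true = true
[2.1.1.2] false AND false = false
[2.1.1] true OR false = true
[2.1] NOT true = false
[2] NOT false = true
[3] false → true (antecedent false ⇒ implication holds) = true
[root] false AND true AND true = false
Overall: false → eliminated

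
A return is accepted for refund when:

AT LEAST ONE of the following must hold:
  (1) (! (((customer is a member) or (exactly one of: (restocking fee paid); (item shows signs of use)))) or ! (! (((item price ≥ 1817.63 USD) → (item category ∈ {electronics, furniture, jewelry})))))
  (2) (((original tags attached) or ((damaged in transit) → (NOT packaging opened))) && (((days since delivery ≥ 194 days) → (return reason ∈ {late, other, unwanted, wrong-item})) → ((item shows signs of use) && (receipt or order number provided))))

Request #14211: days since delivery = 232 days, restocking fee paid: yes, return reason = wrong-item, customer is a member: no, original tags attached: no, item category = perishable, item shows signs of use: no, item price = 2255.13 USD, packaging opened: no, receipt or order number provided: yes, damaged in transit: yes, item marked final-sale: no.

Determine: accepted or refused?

Refused

Atomic conditions:
  customer is a member: no → false
  restocking fee paid: yes → true
  item shows signs of use: no → false
  item price ≥ 1817.63 USD: 2255.13 ≥ 1817.63 is true
  item category ∈ {electronics, furniture, jewelry}: perishable is not in the set → false
  original tags attached: no → false
  damaged in transit: yes → true
  NOT packaging opened: no → true
  days since delivery ≥ 194 days: 232 ≥ 194 is true
  return reason ∈ {late, other, unwanted, wrong-item}: wrong-item is in the set → true
  receipt or order number provided: yes → true
Combine:
[1.1.1.2] exactly-one(true, false) = true
[1.1.1] false OR true = true
[1.1] NOT true = false
[1.2.1.1] true → false = false
[1.2.1] NOT false = true
[1.2] NOT true = false
[1] false OR false = false
[2.1.2] true → true = true
[2.1] false OR true = true
[2.2.1] true → true = true
[2.2.2] false AND true = false
[2.2] true → false = false
[2] true AND false = false
[root] false OR false = false
Overall: false → refused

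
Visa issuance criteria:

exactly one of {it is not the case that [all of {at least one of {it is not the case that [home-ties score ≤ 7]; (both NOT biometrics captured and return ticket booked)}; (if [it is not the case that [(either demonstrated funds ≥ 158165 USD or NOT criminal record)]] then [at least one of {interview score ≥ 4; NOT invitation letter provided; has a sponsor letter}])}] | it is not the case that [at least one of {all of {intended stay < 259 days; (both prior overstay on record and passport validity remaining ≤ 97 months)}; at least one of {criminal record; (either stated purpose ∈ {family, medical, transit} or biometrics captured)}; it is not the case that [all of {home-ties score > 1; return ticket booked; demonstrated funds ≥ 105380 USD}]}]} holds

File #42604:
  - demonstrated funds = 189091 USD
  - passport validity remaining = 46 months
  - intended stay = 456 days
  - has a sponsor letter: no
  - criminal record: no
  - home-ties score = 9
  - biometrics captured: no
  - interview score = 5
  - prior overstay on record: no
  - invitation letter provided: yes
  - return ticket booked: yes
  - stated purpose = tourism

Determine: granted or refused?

Granted

Atomic conditions:
  home-ties score ≤ 7: 9 ≤ 7 is false
  NOT biometrics captured: no → true
  return ticket booked: yes → true
  demonstrated funds ≥ 158165 USD: 189091 ≥ 158165 is true
  NOT criminal record: no → true
  interview score ≥ 4: 5 ≥ 4 is true
  NOT invitation letter provided: yes → false
  has a sponsor letter: no → false
  intended stay < 259 days: 456 < 259 is false
  prior overstay on record: no → false
  passport validity remaining ≤ 97 months: 46 ≤ 97 is true
  criminal record: no → false
  stated purpose ∈ {family, medical, transit}: tourism is not in the set → false
  biometrics captured: no → false
  home-ties score > 1: 9 > 1 is true
  demonstrated funds ≥ 105380 USD: 189091 ≥ 105380 is true
Combine:
[1.1.1.1] NOT false = true
[1.1.1.2] true AND true = true
[1.1.1] true OR true = true
[1.1.2.1.1] true OR true = true
[1.1.2.1] NOT true = false
[1.1.2.2] true OR false OR false = true
[1.1.2] false → true (antecedent false ⇒ implication holds) = true
[1.1] true AND true = true
[1] NOT true = false
[2.1.1.2] false AND true = false
[2.1.1] false AND false = false
[2.1.2.2] false OR false = false
[2.1.2] false OR false = false
[2.1.3.1] true AND true AND true = true
[2.1.3] NOT true = false
[2.1] false OR false OR false = false
[2] NOT false = true
[root] exactly-one(false, true) = true
Overall: true → granted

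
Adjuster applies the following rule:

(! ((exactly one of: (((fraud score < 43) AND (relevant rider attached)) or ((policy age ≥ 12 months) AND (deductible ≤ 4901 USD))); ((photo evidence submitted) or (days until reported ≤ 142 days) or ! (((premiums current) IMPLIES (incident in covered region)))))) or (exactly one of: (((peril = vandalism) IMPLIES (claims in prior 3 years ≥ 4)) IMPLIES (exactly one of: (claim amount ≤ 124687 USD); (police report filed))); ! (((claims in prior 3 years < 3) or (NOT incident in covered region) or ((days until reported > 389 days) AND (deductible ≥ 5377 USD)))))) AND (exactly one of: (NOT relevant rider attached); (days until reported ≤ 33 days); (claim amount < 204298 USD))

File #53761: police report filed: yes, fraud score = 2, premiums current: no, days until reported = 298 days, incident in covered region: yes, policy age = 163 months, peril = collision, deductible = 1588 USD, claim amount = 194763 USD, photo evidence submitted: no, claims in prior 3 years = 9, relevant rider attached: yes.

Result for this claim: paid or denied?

Atomic conditions:
  fraud score < 43: 2 < 43 is true
  relevant rider attached: yes → true
  policy age ≥ 12 months: 163 ≥ 12 is true
  deductible ≤ 4901 USD: 1588 ≤ 4901 is true
  photo evidence submitted: no → false
  days until reported ≤ 142 days: 298 ≤ 142 is false
  premiums current: no → false
  incident in covered region: yes → true
  peril = vandalism: collision == vandalism is false
  claims in prior 3 years ≥ 4: 9 ≥ 4 is true
  claim amount ≤ 124687 USD: 194763 ≤ 124687 is false
  police report filed: yes → true
  claims in prior 3 years < 3: 9 < 3 is false
  NOT incident in covered region: yes → false
  days until reported > 389 days: 298 > 389 is false
  deductible ≥ 5377 USD: 1588 ≥ 5377 is false
  NOT relevant rider attached: yes → false
  days until reported ≤ 33 days: 298 ≤ 33 is false
  claim amount < 204298 USD: 194763 < 204298 is true
Combine:
[1.1.1.1.1] true AND true = true
[1.1.1.1.2] true AND true = true
[1.1.1.1] true OR true = true
[1.1.1.2.3.1] false → true (antecedent false ⇒ implication holds) = true
[1.1.1.2.3] NOT true = false
[1.1.1.2] false OR false OR false = false
[1.1.1] exactly-one(true, false) = true
[1.1] NOT true = false
[1.2.1.1] false → true (antecedent false ⇒ implication holds) = true
[1.2.1.2] exactly-one(false, true) = true
[1.2.1] true → true = true
[1.2.2.1.3] false AND false = false
[1.2.2.1] false OR false OR false = false
[1.2.2] NOT false = true
[1.2] exactly-one(true, true) = false
[1] false OR false = false
[2] exactly-one(false, false, true) = true
[root] false AND true = false
Overall: false → denied

Denied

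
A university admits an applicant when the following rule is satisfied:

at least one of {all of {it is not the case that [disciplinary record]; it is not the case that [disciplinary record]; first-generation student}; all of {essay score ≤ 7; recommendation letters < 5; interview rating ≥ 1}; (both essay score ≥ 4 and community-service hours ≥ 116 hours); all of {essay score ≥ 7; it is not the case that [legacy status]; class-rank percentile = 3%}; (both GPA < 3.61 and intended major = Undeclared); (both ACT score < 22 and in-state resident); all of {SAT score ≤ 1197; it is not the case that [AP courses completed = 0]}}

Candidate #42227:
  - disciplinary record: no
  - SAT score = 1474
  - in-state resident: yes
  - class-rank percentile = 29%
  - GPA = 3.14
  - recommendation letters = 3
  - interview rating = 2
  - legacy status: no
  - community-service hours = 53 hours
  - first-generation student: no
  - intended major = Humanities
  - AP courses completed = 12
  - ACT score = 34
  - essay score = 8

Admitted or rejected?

Rejected

Atomic conditions:
  disciplinary record: no → false
  first-generation student: no → false
  essay score ≤ 7: 8 ≤ 7 is false
  recommendation letters < 5: 3 < 5 is true
  interview rating ≥ 1: 2 ≥ 1 is true
  essay score ≥ 4: 8 ≥ 4 is true
  community-service hours ≥ 116 hours: 53 ≥ 116 is false
  essay score ≥ 7: 8 ≥ 7 is true
  legacy status: no → false
  class-rank percentile = 3%: 29 == 3 is false
  GPA < 3.61: 3.14 < 3.61 is true
  intended major = Undeclared: Humanities == Undeclared is false
  ACT score < 22: 34 < 22 is false
  in-state resident: yes → true
  SAT score ≤ 1197: 1474 ≤ 1197 is false
  AP courses completed = 0: 12 == 0 is false
Combine:
[1.1] NOT false = true
[1.2] NOT false = true
[1] true AND true AND false = false
[2] false AND true AND true = false
[3] true AND false = false
[4.2] NOT false = true
[4] true AND true AND false = false
[5] true AND false = false
[6] false AND true = false
[7.2] NOT false = true
[7] false AND true = false
[root] false OR false OR false OR false OR false OR false OR false = false
Overall: false → rejected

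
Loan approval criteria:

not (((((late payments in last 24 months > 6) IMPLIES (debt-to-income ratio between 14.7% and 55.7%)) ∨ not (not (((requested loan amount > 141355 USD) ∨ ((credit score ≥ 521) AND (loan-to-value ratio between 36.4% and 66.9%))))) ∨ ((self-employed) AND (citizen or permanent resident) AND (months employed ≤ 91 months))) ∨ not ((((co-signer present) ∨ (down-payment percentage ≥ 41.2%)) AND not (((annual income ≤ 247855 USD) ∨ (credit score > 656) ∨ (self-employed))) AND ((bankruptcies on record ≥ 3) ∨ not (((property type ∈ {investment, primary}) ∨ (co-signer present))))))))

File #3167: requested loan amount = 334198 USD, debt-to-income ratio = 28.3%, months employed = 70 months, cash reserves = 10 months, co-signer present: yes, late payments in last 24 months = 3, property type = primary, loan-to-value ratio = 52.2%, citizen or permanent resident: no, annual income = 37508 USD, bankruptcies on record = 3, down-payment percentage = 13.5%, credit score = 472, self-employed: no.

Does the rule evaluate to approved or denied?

Atomic conditions:
  late payments in last 24 months > 6: 3 > 6 is false
  debt-to-income ratio between 14.7% and 55.7%: 28.3 in [14.7, 55.7] is true
  requested loan amount > 141355 USD: 334198 > 141355 is true
  credit score ≥ 521: 472 ≥ 521 is false
  loan-to-value ratio between 36.4% and 66.9%: 52.2 in [36.4, 66.9] is true
  self-employed: no → false
  citizen or permanent resident: no → false
  months employed ≤ 91 months: 70 ≤ 91 is true
  co-signer present: yes → true
  down-payment percentage ≥ 41.2%: 13.5 ≥ 41.2 is false
  annual income ≤ 247855 USD: 37508 ≤ 247855 is true
  credit score > 656: 472 > 656 is false
  bankruptcies on record ≥ 3: 3 ≥ 3 is true
  property type ∈ {investment, primary}: primary is in the set → true
Combine:
[1.1.1] false → true (antecedent false ⇒ implication holds) = true
[1.1.2.1.1.2] false AND true = false
[1.1.2.1.1] true OR false = true
[1.1.2.1] NOT true = false
[1.1.2] NOT false = true
[1.1.3] false AND false AND true = false
[1.1] true OR true OR false = true
[1.2.1.1] true OR false = true
[1.2.1.2.1] true OR false OR false = true
[1.2.1.2] NOT true = false
[1.2.1.3.2.1] true OR true = true
[1.2.1.3.2] NOT true = false
[1.2.1.3] true OR false = true
[1.2.1] true AND false AND true = false
[1.2] NOT false = true
[1] true OR true = true
[root] NOT true = false
Overall: false → denied

Denied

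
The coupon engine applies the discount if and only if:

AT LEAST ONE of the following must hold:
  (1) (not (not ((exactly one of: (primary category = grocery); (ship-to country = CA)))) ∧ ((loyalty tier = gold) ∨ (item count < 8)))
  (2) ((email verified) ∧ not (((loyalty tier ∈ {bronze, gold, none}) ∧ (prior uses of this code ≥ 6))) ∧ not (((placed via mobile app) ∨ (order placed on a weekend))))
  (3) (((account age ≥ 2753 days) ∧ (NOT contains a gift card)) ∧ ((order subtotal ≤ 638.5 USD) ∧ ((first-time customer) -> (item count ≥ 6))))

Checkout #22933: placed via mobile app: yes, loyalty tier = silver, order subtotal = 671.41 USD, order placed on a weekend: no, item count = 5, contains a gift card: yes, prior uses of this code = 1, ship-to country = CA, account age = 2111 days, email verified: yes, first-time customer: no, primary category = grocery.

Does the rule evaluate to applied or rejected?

Rejected

Atomic conditions:
  primary category = grocery: grocery == grocery is true
  ship-to country = CA: CA == CA is true
  loyalty tier = gold: silver == gold is false
  item count < 8: 5 < 8 is true
  email verified: yes → true
  loyalty tier ∈ {bronze, gold, none}: silver is not in the set → false
  prior uses of this code ≥ 6: 1 ≥ 6 is false
  placed via mobile app: yes → true
  order placed on a weekend: no → false
  account age ≥ 2753 days: 2111 ≥ 2753 is false
  NOT contains a gift card: yes → false
  order subtotal ≤ 638.5 USD: 671.41 ≤ 638.5 is false
  first-time customer: no → false
  item count ≥ 6: 5 ≥ 6 is false
Combine:
[1.1.1.1] exactly-one(true, true) = false
[1.1.1] NOT false = true
[1.1] NOT true = false
[1.2] false OR true = true
[1] false AND true = false
[2.2.1] false AND false = false
[2.2] NOT false = true
[2.3.1] true OR false = true
[2.3] NOT true = false
[2] true AND true AND false = false
[3.1] false AND false = false
[3.2.2] false → false (antecedent false ⇒ implication holds) = true
[3.2] false AND true = false
[3] false AND false = false
[root] false OR false OR false = false
Overall: false → rejected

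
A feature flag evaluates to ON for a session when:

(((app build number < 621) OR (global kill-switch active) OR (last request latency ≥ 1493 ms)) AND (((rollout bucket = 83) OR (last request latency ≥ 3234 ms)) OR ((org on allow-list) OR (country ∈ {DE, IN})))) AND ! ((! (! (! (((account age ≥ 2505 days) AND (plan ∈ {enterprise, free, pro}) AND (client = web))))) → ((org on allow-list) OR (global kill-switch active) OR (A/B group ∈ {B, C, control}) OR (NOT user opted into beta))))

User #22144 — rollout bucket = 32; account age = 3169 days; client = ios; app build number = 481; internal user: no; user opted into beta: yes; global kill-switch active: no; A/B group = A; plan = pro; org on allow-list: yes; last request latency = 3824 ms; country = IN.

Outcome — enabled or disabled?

Disabled

Atomic conditions:
  app build number < 621: 481 < 621 is true
  global kill-switch active: no → false
  last request latency ≥ 1493 ms: 3824 ≥ 1493 is true
  rollout bucket = 83: 32 == 83 is false
  last request latency ≥ 3234 ms: 3824 ≥ 3234 is true
  org on allow-list: yes → true
  country ∈ {DE, IN}: IN is in the set → true
  account age ≥ 2505 days: 3169 ≥ 2505 is true
  plan ∈ {enterprise, free, pro}: pro is in the set → true
  client = web: ios == web is false
  A/B group ∈ {B, C, control}: A is not in the set → false
  NOT user opted into beta: yes → false
Combine:
[1.1] true OR false OR true = true
[1.2.1] false OR true = true
[1.2.2] true OR true = true
[1.2] true OR true = true
[1] true AND true = true
[2.1.1.1.1.1] true AND true AND false = false
[2.1.1.1.1] NOT false = true
[2.1.1.1] NOT true = false
[2.1.1] NOT false = true
[2.1.2] true OR false OR false OR false = true
[2.1] true → true = true
[2] NOT true = false
[root] true AND false = false
Overall: false → disabled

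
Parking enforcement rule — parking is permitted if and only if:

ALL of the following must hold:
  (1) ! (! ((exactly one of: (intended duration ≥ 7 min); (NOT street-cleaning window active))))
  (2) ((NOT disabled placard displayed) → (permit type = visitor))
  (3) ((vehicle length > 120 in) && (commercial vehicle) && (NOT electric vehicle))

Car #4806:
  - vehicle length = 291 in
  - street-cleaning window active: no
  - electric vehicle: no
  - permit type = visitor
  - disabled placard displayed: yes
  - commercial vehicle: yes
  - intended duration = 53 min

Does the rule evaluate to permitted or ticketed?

Atomic conditions:
  intended duration ≥ 7 min: 53 ≥ 7 is true
  NOT street-cleaning window active: no → true
  NOT disabled placard displayed: yes → false
  permit type = visitor: visitor == visitor is true
  vehicle length > 120 in: 291 > 120 is true
  commercial vehicle: yes → true
  NOT electric vehicle: no → true
Combine:
[1.1.1] exactly-one(true, true) = false
[1.1] NOT false = true
[1] NOT true = false
[2] false → true (antecedent false ⇒ implication holds) = true
[3] true AND true AND true = true
[root] false AND true AND true = false
Overall: false → ticketed

Ticketed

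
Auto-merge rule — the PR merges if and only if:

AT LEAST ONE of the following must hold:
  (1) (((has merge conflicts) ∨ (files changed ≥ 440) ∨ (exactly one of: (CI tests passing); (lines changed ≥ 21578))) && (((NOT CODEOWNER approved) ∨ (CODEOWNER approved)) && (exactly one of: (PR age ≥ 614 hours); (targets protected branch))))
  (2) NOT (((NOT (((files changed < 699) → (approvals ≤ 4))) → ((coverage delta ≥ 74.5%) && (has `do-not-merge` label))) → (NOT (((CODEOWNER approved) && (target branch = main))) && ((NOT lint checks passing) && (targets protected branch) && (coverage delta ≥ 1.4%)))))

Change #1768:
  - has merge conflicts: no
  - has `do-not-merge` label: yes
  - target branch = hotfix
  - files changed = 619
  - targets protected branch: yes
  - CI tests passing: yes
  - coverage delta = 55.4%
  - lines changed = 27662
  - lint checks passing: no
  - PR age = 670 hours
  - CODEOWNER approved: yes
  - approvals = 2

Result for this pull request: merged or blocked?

Blocked

Atomic conditions:
  has merge conflicts: no → false
  files changed ≥ 440: 619 ≥ 440 is true
  CI tests passing: yes → true
  lines changed ≥ 21578: 27662 ≥ 21578 is true
  NOT CODEOWNER approved: yes → false
  CODEOWNER approved: yes → true
  PR age ≥ 614 hours: 670 ≥ 614 is true
  targets protected branch: yes → true
  files changed < 699: 619 < 699 is true
  approvals ≤ 4: 2 ≤ 4 is true
  coverage delta ≥ 74.5%: 55.4 ≥ 74.5 is false
  has `do-not-merge` label: yes → true
  target branch = main: hotfix == main is false
  NOT lint checks passing: no → true
  coverage delta ≥ 1.4%: 55.4 ≥ 1.4 is true
Combine:
[1.1.3] exactly-one(true, true) = false
[1.1] false OR true OR false = true
[1.2.1] false OR true = true
[1.2.2] exactly-one(true, true) = false
[1.2] true AND false = false
[1] true AND false = false
[2.1.1.1.1] true → true = true
[2.1.1.1] NOT true = false
[2.1.1.2] false AND true = false
[2.1.1] false → false (antecedent false ⇒ implication holds) = true
[2.1.2.1.1] true AND false = false
[2.1.2.1] NOT false = true
[2.1.2.2] true AND true AND true = true
[2.1.2] true AND true = true
[2.1] true → true = true
[2] NOT true = false
[root] false OR false = false
Overall: false → blocked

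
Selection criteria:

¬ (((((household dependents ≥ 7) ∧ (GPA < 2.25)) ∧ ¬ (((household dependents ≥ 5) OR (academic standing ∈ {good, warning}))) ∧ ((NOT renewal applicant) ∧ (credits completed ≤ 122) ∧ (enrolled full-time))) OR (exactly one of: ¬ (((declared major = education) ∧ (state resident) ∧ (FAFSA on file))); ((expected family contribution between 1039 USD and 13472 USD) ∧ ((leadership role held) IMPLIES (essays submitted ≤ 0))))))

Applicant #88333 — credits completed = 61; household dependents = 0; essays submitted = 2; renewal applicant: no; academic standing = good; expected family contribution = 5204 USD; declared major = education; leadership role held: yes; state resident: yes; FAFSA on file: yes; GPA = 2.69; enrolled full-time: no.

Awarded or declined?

Awarded

Atomic conditions:
  household dependents ≥ 7: 0 ≥ 7 is false
  GPA < 2.25: 2.69 < 2.25 is false
  household dependents ≥ 5: 0 ≥ 5 is false
  academic standing ∈ {good, warning}: good is in the set → true
  NOT renewal applicant: no → true
  credits completed ≤ 122: 61 ≤ 122 is true
  enrolled full-time: no → false
  declared major = education: education == education is true
  state resident: yes → true
  FAFSA on file: yes → true
  expected family contribution between 1039 USD and 13472 USD: 5204 in [1039, 13472] is true
  leadership role held: yes → true
  essays submitted ≤ 0: 2 ≤ 0 is false
Combine:
[1.1.1] false AND false = false
[1.1.2.1] false OR true = true
[1.1.2] NOT true = false
[1.1.3] true AND true AND false = false
[1.1] false AND false AND false = false
[1.2.1.1] true AND true AND true = true
[1.2.1] NOT true = false
[1.2.2.2] true → false = false
[1.2.2] true AND false = false
[1.2] exactly-one(false, false) = false
[1] false OR false = false
[root] NOT false = true
Overall: true → awarded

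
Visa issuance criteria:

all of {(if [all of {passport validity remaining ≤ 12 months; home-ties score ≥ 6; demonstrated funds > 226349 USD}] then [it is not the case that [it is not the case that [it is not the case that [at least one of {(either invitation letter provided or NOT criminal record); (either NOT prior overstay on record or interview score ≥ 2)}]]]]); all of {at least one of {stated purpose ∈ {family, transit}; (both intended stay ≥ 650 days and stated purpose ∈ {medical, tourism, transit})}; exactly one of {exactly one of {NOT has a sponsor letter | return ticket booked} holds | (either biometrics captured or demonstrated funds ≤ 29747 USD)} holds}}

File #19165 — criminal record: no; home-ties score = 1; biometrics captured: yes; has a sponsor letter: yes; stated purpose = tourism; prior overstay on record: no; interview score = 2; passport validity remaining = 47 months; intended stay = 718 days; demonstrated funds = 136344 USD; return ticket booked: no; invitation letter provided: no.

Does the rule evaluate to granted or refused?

Atomic conditions:
  passport validity remaining ≤ 12 months: 47 ≤ 12 is false
  home-ties score ≥ 6: 1 ≥ 6 is false
  demonstrated funds > 226349 USD: 136344 > 226349 is false
  invitation letter provided: no → false
  NOT criminal record: no → true
  NOT prior overstay on record: no → true
  interview score ≥ 2: 2 ≥ 2 is true
  stated purpose ∈ {family, transit}: tourism is not in the set → false
  intended stay ≥ 650 days: 718 ≥ 650 is true
  stated purpose ∈ {medical, tourism, transit}: tourism is in the set → true
  NOT has a sponsor letter: yes → false
  return ticket booked: no → false
  biometrics captured: yes → true
  demonstrated funds ≤ 29747 USD: 136344 ≤ 29747 is false
Combine:
[1.1] false AND false AND false = false
[1.2.1.1.1.1] false OR true = true
[1.2.1.1.1.2] true OR true = true
[1.2.1.1.1] true OR true = true
[1.2.1.1] NOT true = false
[1.2.1] NOT false = true
[1.2] NOT true = false
[1] false → false (antecedent false ⇒ implication holds) = true
[2.1.2] true AND true = true
[2.1] false OR true = true
[2.2.1] exactly-one(false, false) = false
[2.2.2] true OR false = true
[2.2] exactly-one(false, true) = true
[2] true AND true = true
[root] true AND true = true
Overall: true → granted

Granted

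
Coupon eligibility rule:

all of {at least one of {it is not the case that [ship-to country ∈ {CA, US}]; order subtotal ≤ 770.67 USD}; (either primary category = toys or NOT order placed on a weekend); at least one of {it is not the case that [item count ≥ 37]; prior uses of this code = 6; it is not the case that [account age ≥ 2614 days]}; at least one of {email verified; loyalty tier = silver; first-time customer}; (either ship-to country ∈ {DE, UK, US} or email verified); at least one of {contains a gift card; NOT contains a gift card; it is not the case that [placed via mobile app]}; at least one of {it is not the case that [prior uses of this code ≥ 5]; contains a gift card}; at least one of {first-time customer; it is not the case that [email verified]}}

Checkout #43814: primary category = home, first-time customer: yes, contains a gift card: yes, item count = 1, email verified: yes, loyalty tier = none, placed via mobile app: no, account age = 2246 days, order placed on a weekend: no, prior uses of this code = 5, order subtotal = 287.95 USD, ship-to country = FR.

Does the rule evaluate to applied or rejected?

Atomic conditions:
  ship-to country ∈ {CA, US}: FR is not in the set → false
  order subtotal ≤ 770.67 USD: 287.95 ≤ 770.67 is true
  primary category = toys: home == toys is false
  NOT order placed on a weekend: no → true
  item count ≥ 37: 1 ≥ 37 is false
  prior uses of this code = 6: 5 == 6 is false
  account age ≥ 2614 days: 2246 ≥ 2614 is false
  email verified: yes → true
  loyalty tier = silver: none == silver is false
  first-time customer: yes → true
  ship-to country ∈ {DE, UK, US}: FR is not in the set → false
  contains a gift card: yes → true
  NOT contains a gift card: yes → false
  placed via mobile app: no → false
  prior uses of this code ≥ 5: 5 ≥ 5 is true
Combine:
[1.1] NOT false = true
[1] true OR true = true
[2] false OR true = true
[3.1] NOT false = true
[3.3] NOT false = true
[3] true OR false OR true = true
[4] true OR false OR true = true
[5] false OR true = true
[6.3] NOT false = true
[6] true OR false OR true = true
[7.1] NOT true = false
[7] false OR true = true
[8.2] NOT true = false
[8] true OR false = true
[root] true AND true AND true AND true AND true AND true AND true AND true = true
Overall: true → applied

Applied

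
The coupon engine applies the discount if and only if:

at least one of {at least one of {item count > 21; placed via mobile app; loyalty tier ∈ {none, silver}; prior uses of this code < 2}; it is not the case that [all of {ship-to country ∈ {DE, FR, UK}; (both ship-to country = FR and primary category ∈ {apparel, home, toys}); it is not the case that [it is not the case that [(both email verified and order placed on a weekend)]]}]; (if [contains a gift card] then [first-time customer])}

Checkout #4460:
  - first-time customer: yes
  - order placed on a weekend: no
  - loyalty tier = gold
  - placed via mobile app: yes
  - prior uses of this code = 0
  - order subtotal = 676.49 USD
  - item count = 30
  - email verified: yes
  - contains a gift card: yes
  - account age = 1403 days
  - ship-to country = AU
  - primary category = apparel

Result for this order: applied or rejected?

Applied

Atomic conditions:
  item count > 21: 30 > 21 is true
  placed via mobile app: yes → true
  loyalty tier ∈ {none, silver}: gold is not in the set → false
  prior uses of this code < 2: 0 < 2 is true
  ship-to country ∈ {DE, FR, UK}: AU is not in the set → false
  ship-to country = FR: AU == FR is false
  primary category ∈ {apparel, home, toys}: apparel is in the set → true
  email verified: yes → true
  order placed on a weekend: no → false
  contains a gift card: yes → true
  first-time customer: yes → true
Combine:
[1] true OR true OR false OR true = true
[2.1.2] false AND true = false
[2.1.3.1.1] true AND false = false
[2.1.3.1] NOT false = true
[2.1.3] NOT true = false
[2.1] false AND false AND false = false
[2] NOT false = true
[3] true → true = true
[root] true OR true OR true = true
Overall: true → applied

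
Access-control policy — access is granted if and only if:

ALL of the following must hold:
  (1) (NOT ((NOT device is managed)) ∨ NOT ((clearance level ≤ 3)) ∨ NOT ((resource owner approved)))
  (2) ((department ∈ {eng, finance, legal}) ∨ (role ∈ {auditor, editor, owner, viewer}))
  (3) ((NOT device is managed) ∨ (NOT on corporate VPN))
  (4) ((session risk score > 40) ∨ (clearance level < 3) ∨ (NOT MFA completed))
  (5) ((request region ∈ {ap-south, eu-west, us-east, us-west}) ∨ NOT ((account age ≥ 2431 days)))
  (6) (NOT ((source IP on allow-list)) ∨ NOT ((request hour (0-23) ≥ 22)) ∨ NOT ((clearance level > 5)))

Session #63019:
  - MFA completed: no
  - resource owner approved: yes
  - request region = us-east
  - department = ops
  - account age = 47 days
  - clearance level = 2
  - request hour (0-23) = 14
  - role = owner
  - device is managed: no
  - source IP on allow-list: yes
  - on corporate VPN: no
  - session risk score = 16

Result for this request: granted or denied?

Denied

Atomic conditions:
  NOT device is managed: no → true
  clearance level ≤ 3: 2 ≤ 3 is true
  resource owner approved: yes → true
  department ∈ {eng, finance, legal}: ops is not in the set → false
  role ∈ {auditor, editor, owner, viewer}: owner is in the set → true
  NOT on corporate VPN: no → true
  session risk score > 40: 16 > 40 is false
  clearance level < 3: 2 < 3 is true
  NOT MFA completed: no → true
  request region ∈ {ap-south, eu-west, us-east, us-west}: us-east is in the set → true
  account age ≥ 2431 days: 47 ≥ 2431 is false
  source IP on allow-list: yes → true
  request hour (0-23) ≥ 22: 14 ≥ 22 is false
  clearance level > 5: 2 > 5 is false
Combine:
[1.1] NOT true = false
[1.2] NOT true = false
[1.3] NOT true = false
[1] false OR false OR false = false
[2] false OR true = true
[3] true OR true = true
[4] false OR true OR true = true
[5.2] NOT false = true
[5] true OR true = true
[6.1] NOT true = false
[6.2] NOT false = true
[6.3] NOT false = true
[6] false OR true OR true = true
[root] false AND true AND true AND true AND true AND true = false
Overall: false → denied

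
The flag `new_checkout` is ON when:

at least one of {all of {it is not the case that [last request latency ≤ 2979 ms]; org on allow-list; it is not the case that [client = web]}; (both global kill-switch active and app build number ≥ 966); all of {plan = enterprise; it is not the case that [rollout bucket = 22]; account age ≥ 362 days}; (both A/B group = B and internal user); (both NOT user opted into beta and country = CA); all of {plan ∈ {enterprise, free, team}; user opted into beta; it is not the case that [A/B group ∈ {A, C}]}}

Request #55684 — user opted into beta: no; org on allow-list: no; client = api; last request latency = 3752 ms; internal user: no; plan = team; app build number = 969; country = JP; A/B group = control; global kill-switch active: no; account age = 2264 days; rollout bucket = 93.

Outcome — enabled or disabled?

Atomic conditions:
  last request latency ≤ 2979 ms: 3752 ≤ 2979 is false
  org on allow-list: no → false
  client = web: api == web is false
  global kill-switch active: no → false
  app build number ≥ 966: 969 ≥ 966 is true
  plan = enterprise: team == enterprise is false
  rollout bucket = 22: 93 == 22 is false
  account age ≥ 362 days: 2264 ≥ 362 is true
  A/B group = B: control == B is false
  internal user: no → false
  NOT user opted into beta: no → true
  country = CA: JP == CA is false
  plan ∈ {enterprise, free, team}: team is in the set → true
  user opted into beta: no → false
  A/B group ∈ {A, C}: control is not in the set → false
Combine:
[1.1] NOT false = true
[1.3] NOT false = true
[1] true AND false AND true = false
[2] false AND true = false
[3.2] NOT false = true
[3] false AND true AND true = false
[4] false AND false = false
[5] true AND false = false
[6.3] NOT false = true
[6] true AND false AND true = false
[root] false OR false OR false OR false OR false OR false = false
Overall: false → disabled

Disabled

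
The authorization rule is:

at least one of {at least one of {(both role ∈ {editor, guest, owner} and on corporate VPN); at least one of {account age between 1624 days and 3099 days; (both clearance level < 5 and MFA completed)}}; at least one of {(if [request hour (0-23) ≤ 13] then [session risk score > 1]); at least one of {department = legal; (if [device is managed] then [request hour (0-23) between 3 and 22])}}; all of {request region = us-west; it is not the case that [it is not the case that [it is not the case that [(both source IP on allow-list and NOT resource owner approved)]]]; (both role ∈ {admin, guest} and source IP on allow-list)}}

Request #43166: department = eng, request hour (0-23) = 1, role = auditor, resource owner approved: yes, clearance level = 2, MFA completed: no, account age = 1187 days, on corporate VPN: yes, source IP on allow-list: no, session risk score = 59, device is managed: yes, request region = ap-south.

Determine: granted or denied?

Granted

Atomic conditions:
  role ∈ {editor, guest, owner}: auditor is not in the set → false
  on corporate VPN: yes → true
  account age between 1624 days and 3099 days: 1187 in [1624, 3099] is false
  clearance level < 5: 2 < 5 is true
  MFA completed: no → false
  request hour (0-23) ≤ 13: 1 ≤ 13 is true
  session risk score > 1: 59 > 1 is true
  department = legal: eng == legal is false
  device is managed: yes → true
  request hour (0-23) between 3 and 22: 1 in [3, 22] is false
  request region = us-west: ap-south == us-west is false
  source IP on allow-list: no → false
  NOT resource owner approved: yes → false
  role ∈ {admin, guest}: auditor is not in the set → false
Combine:
[1.1] false AND true = false
[1.2.2] true AND false = false
[1.2] false OR false = false
[1] false OR false = false
[2.1] true → true = true
[2.2.2] true → false = false
[2.2] false OR false = false
[2] true OR false = true
[3.2.1.1.1] false AND false = false
[3.2.1.1] NOT false = true
[3.2.1] NOT true = false
[3.2] NOT false = true
[3.3] false AND false = false
[3] false AND true AND false = false
[root] false OR true OR false = true
Overall: true → granted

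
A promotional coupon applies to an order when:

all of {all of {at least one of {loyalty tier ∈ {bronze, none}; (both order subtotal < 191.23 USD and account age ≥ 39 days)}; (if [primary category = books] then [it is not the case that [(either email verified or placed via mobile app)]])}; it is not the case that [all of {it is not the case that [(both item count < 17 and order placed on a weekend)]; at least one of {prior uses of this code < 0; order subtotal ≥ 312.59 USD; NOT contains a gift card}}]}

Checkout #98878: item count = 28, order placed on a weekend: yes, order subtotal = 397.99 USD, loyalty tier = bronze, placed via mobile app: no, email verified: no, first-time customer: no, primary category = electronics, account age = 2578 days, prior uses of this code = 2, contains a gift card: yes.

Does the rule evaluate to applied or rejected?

Atomic conditions:
  loyalty tier ∈ {bronze, none}: bronze is in the set → true
  order subtotal < 191.23 USD: 397.99 < 191.23 is false
  account age ≥ 39 days: 2578 ≥ 39 is true
  primary category = books: electronics == books is false
  email verified: no → false
  placed via mobile app: no → false
  item count < 17: 28 < 17 is false
  order placed on a weekend: yes → true
  prior uses of this code < 0: 2 < 0 is false
  order subtotal ≥ 312.59 USD: 397.99 ≥ 312.59 is true
  NOT contains a gift card: yes → false
Combine:
[1.1.2] false AND true = false
[1.1] true OR false = true
[1.2.2.1] false OR false = false
[1.2.2] NOT false = true
[1.2] false → true (antecedent false ⇒ implication holds) = true
[1] true AND true = true
[2.1.1.1] false AND true = false
[2.1.1] NOT false = true
[2.1.2] false OR true OR false = true
[2.1] true AND true = true
[2] NOT true = false
[root] true AND false = false
Overall: false → rejected

Rejected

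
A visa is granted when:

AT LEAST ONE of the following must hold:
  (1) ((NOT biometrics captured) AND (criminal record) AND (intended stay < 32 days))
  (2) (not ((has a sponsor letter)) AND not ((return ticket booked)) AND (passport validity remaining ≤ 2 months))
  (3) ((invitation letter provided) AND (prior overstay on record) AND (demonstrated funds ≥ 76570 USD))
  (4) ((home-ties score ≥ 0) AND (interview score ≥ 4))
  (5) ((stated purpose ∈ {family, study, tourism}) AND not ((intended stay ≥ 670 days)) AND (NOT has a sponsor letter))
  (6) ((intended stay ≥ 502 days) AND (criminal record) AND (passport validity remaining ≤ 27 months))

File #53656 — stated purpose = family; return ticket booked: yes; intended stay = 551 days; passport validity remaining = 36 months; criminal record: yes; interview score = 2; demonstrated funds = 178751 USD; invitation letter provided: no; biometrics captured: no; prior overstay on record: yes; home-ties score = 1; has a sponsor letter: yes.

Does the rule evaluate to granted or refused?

Atomic conditions:
  NOT biometrics captured: no → true
  criminal record: yes → true
  intended stay < 32 days: 551 < 32 is false
  has a sponsor letter: yes → true
  return ticket booked: yes → true
  passport validity remaining ≤ 2 months: 36 ≤ 2 is false
  invitation letter provided: no → false
  prior overstay on record: yes → true
  demonstrated funds ≥ 76570 USD: 178751 ≥ 76570 is true
  home-ties score ≥ 0: 1 ≥ 0 is true
  interview score ≥ 4: 2 ≥ 4 is false
  stated purpose ∈ {family, study, tourism}: family is in the set → true
  intended stay ≥ 670 days: 551 ≥ 670 is false
  NOT has a sponsor letter: yes → false
  intended stay ≥ 502 days: 551 ≥ 502 is true
  passport validity remaining ≤ 27 months: 36 ≤ 27 is false
Combine:
[1] true AND true AND false = false
[2.1] NOT true = false
[2.2] NOT true = false
[2] false AND false AND false = false
[3] false AND true AND true = false
[4] true AND false = false
[5.2] NOT false = true
[5] true AND true AND false = false
[6] true AND true AND false = false
[root] false OR false OR false OR false OR false OR false = false
Overall: false → refused

Refused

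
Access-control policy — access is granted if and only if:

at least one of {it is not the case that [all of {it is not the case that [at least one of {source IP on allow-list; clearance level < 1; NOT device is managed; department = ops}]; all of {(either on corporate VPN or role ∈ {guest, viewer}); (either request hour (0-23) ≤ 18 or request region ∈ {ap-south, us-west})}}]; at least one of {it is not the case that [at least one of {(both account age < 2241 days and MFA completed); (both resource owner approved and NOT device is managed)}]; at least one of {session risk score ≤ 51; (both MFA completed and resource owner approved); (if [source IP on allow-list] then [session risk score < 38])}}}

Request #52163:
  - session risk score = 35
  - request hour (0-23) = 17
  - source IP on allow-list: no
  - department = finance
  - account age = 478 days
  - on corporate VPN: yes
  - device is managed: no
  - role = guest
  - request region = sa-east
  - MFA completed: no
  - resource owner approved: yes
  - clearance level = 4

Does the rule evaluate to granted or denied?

Atomic conditions:
  source IP on allow-list: no → false
  clearance level < 1: 4 < 1 is false
  NOT device is managed: no → true
  department = ops: finance == ops is false
  on corporate VPN: yes → true
  role ∈ {guest, viewer}: guest is in the set → true
  request hour (0-23) ≤ 18: 17 ≤ 18 is true
  request region ∈ {ap-south, us-west}: sa-east is not in the set → false
  account age < 2241 days: 478 < 2241 is true
  MFA completed: no → false
  resource owner approved: yes → true
  session risk score ≤ 51: 35 ≤ 51 is true
  session risk score < 38: 35 < 38 is true
Combine:
[1.1.1.1] false OR false OR true OR false = true
[1.1.1] NOT true = false
[1.1.2.1] true OR true = true
[1.1.2.2] true OR false = true
[1.1.2] true AND true = true
[1.1] false AND true = false
[1] NOT false = true
[2.1.1.1] true AND false = false
[2.1.1.2] true AND true = true
[2.1.1] false OR true = true
[2.1] NOT true = false
[2.2.2] false AND true = false
[2.2.3] false → true (antecedent false ⇒ implication holds) = true
[2.2] true OR false OR true = true
[2] false OR true = true
[root] true OR true = true
Overall: true → granted

Granted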